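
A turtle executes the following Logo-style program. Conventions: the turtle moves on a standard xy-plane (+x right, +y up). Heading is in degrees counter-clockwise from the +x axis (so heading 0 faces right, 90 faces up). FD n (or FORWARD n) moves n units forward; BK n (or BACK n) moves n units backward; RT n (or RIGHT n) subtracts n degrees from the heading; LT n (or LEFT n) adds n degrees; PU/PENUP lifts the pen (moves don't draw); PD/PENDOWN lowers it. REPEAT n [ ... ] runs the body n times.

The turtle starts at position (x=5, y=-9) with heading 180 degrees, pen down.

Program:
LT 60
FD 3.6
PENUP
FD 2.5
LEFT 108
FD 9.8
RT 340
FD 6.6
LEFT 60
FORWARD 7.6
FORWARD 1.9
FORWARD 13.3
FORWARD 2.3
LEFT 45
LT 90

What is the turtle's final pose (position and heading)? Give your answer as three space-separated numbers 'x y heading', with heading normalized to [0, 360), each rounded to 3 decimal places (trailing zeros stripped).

Answer: 27.474 7.871 203

Derivation:
Executing turtle program step by step:
Start: pos=(5,-9), heading=180, pen down
LT 60: heading 180 -> 240
FD 3.6: (5,-9) -> (3.2,-12.118) [heading=240, draw]
PU: pen up
FD 2.5: (3.2,-12.118) -> (1.95,-14.283) [heading=240, move]
LT 108: heading 240 -> 348
FD 9.8: (1.95,-14.283) -> (11.536,-16.32) [heading=348, move]
RT 340: heading 348 -> 8
FD 6.6: (11.536,-16.32) -> (18.072,-15.402) [heading=8, move]
LT 60: heading 8 -> 68
FD 7.6: (18.072,-15.402) -> (20.919,-8.355) [heading=68, move]
FD 1.9: (20.919,-8.355) -> (21.63,-6.594) [heading=68, move]
FD 13.3: (21.63,-6.594) -> (26.613,5.738) [heading=68, move]
FD 2.3: (26.613,5.738) -> (27.474,7.871) [heading=68, move]
LT 45: heading 68 -> 113
LT 90: heading 113 -> 203
Final: pos=(27.474,7.871), heading=203, 1 segment(s) drawn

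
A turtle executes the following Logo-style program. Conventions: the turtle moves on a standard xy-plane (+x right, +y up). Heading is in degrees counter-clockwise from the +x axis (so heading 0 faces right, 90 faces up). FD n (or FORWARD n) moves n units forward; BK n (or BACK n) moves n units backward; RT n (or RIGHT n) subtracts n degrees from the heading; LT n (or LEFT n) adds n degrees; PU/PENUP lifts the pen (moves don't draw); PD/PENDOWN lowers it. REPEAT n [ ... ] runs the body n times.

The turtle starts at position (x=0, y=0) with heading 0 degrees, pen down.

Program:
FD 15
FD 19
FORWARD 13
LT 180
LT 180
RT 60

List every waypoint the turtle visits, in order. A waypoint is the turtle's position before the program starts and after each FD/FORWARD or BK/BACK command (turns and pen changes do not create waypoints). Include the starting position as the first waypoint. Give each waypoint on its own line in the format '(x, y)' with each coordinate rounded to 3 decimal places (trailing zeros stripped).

Answer: (0, 0)
(15, 0)
(34, 0)
(47, 0)

Derivation:
Executing turtle program step by step:
Start: pos=(0,0), heading=0, pen down
FD 15: (0,0) -> (15,0) [heading=0, draw]
FD 19: (15,0) -> (34,0) [heading=0, draw]
FD 13: (34,0) -> (47,0) [heading=0, draw]
LT 180: heading 0 -> 180
LT 180: heading 180 -> 0
RT 60: heading 0 -> 300
Final: pos=(47,0), heading=300, 3 segment(s) drawn
Waypoints (4 total):
(0, 0)
(15, 0)
(34, 0)
(47, 0)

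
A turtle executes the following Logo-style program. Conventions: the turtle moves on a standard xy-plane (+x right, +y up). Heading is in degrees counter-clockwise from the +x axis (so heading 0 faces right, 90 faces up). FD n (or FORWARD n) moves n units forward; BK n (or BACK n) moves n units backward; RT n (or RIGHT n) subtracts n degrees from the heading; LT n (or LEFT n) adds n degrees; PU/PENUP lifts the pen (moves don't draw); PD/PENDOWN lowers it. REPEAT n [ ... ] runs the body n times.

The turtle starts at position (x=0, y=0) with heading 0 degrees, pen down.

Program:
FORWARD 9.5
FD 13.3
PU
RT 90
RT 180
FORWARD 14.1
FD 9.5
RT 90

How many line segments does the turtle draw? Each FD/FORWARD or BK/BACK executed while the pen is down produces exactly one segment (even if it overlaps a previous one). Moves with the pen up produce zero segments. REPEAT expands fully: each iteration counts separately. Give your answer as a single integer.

Answer: 2

Derivation:
Executing turtle program step by step:
Start: pos=(0,0), heading=0, pen down
FD 9.5: (0,0) -> (9.5,0) [heading=0, draw]
FD 13.3: (9.5,0) -> (22.8,0) [heading=0, draw]
PU: pen up
RT 90: heading 0 -> 270
RT 180: heading 270 -> 90
FD 14.1: (22.8,0) -> (22.8,14.1) [heading=90, move]
FD 9.5: (22.8,14.1) -> (22.8,23.6) [heading=90, move]
RT 90: heading 90 -> 0
Final: pos=(22.8,23.6), heading=0, 2 segment(s) drawn
Segments drawn: 2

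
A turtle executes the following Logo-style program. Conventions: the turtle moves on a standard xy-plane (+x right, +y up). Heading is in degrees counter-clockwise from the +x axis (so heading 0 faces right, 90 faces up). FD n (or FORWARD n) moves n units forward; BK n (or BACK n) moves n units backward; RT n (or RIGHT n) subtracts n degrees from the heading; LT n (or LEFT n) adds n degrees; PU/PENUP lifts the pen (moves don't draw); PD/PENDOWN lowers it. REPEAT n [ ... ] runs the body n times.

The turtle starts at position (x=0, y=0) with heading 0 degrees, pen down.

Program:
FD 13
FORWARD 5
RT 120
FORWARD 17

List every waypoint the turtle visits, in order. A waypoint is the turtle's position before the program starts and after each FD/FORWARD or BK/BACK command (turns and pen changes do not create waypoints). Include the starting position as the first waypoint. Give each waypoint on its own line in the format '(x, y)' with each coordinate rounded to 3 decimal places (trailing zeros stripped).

Executing turtle program step by step:
Start: pos=(0,0), heading=0, pen down
FD 13: (0,0) -> (13,0) [heading=0, draw]
FD 5: (13,0) -> (18,0) [heading=0, draw]
RT 120: heading 0 -> 240
FD 17: (18,0) -> (9.5,-14.722) [heading=240, draw]
Final: pos=(9.5,-14.722), heading=240, 3 segment(s) drawn
Waypoints (4 total):
(0, 0)
(13, 0)
(18, 0)
(9.5, -14.722)

Answer: (0, 0)
(13, 0)
(18, 0)
(9.5, -14.722)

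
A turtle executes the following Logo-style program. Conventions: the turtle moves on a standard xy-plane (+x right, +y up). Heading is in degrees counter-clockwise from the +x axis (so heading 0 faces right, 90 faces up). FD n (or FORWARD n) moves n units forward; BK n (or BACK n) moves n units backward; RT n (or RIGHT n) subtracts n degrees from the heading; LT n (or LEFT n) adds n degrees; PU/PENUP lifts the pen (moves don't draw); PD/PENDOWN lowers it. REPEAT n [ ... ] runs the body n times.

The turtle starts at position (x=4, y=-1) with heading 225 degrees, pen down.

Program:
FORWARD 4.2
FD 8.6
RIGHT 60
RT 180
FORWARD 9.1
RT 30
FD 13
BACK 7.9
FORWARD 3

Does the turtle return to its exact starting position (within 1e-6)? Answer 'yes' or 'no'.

Executing turtle program step by step:
Start: pos=(4,-1), heading=225, pen down
FD 4.2: (4,-1) -> (1.03,-3.97) [heading=225, draw]
FD 8.6: (1.03,-3.97) -> (-5.051,-10.051) [heading=225, draw]
RT 60: heading 225 -> 165
RT 180: heading 165 -> 345
FD 9.1: (-5.051,-10.051) -> (3.739,-12.406) [heading=345, draw]
RT 30: heading 345 -> 315
FD 13: (3.739,-12.406) -> (12.931,-21.599) [heading=315, draw]
BK 7.9: (12.931,-21.599) -> (7.345,-16.012) [heading=315, draw]
FD 3: (7.345,-16.012) -> (9.467,-18.134) [heading=315, draw]
Final: pos=(9.467,-18.134), heading=315, 6 segment(s) drawn

Start position: (4, -1)
Final position: (9.467, -18.134)
Distance = 17.985; >= 1e-6 -> NOT closed

Answer: no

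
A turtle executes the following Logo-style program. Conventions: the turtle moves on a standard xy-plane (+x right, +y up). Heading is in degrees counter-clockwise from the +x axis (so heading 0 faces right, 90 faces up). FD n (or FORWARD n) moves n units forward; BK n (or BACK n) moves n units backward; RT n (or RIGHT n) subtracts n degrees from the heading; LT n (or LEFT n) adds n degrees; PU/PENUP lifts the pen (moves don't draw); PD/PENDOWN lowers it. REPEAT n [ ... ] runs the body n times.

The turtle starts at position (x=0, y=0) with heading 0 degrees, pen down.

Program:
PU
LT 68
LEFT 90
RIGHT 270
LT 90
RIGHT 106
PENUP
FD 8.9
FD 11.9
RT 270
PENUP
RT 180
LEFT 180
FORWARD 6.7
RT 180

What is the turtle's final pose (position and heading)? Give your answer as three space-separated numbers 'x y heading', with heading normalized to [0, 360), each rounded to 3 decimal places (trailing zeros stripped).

Executing turtle program step by step:
Start: pos=(0,0), heading=0, pen down
PU: pen up
LT 68: heading 0 -> 68
LT 90: heading 68 -> 158
RT 270: heading 158 -> 248
LT 90: heading 248 -> 338
RT 106: heading 338 -> 232
PU: pen up
FD 8.9: (0,0) -> (-5.479,-7.013) [heading=232, move]
FD 11.9: (-5.479,-7.013) -> (-12.806,-16.391) [heading=232, move]
RT 270: heading 232 -> 322
PU: pen up
RT 180: heading 322 -> 142
LT 180: heading 142 -> 322
FD 6.7: (-12.806,-16.391) -> (-7.526,-20.516) [heading=322, move]
RT 180: heading 322 -> 142
Final: pos=(-7.526,-20.516), heading=142, 0 segment(s) drawn

Answer: -7.526 -20.516 142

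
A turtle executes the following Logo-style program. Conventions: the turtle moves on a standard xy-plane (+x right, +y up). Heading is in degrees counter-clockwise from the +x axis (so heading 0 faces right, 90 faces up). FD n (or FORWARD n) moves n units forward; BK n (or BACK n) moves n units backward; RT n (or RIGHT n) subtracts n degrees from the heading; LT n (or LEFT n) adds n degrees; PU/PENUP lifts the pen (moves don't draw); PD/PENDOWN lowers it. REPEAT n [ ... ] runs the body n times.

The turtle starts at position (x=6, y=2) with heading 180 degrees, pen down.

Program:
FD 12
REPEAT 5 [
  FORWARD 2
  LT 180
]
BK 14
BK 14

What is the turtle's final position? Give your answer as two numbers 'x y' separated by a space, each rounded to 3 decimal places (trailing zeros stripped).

Answer: -36 2

Derivation:
Executing turtle program step by step:
Start: pos=(6,2), heading=180, pen down
FD 12: (6,2) -> (-6,2) [heading=180, draw]
REPEAT 5 [
  -- iteration 1/5 --
  FD 2: (-6,2) -> (-8,2) [heading=180, draw]
  LT 180: heading 180 -> 0
  -- iteration 2/5 --
  FD 2: (-8,2) -> (-6,2) [heading=0, draw]
  LT 180: heading 0 -> 180
  -- iteration 3/5 --
  FD 2: (-6,2) -> (-8,2) [heading=180, draw]
  LT 180: heading 180 -> 0
  -- iteration 4/5 --
  FD 2: (-8,2) -> (-6,2) [heading=0, draw]
  LT 180: heading 0 -> 180
  -- iteration 5/5 --
  FD 2: (-6,2) -> (-8,2) [heading=180, draw]
  LT 180: heading 180 -> 0
]
BK 14: (-8,2) -> (-22,2) [heading=0, draw]
BK 14: (-22,2) -> (-36,2) [heading=0, draw]
Final: pos=(-36,2), heading=0, 8 segment(s) drawn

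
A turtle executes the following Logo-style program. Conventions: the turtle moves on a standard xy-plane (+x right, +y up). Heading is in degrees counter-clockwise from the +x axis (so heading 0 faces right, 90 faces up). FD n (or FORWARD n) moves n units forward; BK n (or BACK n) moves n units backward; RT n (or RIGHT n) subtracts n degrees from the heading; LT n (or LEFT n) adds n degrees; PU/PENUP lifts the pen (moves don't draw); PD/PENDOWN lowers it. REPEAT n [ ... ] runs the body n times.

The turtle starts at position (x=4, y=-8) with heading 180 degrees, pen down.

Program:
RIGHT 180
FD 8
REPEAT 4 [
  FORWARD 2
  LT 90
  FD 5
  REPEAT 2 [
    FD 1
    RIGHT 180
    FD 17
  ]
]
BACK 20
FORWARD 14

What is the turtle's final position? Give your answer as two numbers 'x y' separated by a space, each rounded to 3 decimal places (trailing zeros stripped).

Answer: 6 -8

Derivation:
Executing turtle program step by step:
Start: pos=(4,-8), heading=180, pen down
RT 180: heading 180 -> 0
FD 8: (4,-8) -> (12,-8) [heading=0, draw]
REPEAT 4 [
  -- iteration 1/4 --
  FD 2: (12,-8) -> (14,-8) [heading=0, draw]
  LT 90: heading 0 -> 90
  FD 5: (14,-8) -> (14,-3) [heading=90, draw]
  REPEAT 2 [
    -- iteration 1/2 --
    FD 1: (14,-3) -> (14,-2) [heading=90, draw]
    RT 180: heading 90 -> 270
    FD 17: (14,-2) -> (14,-19) [heading=270, draw]
    -- iteration 2/2 --
    FD 1: (14,-19) -> (14,-20) [heading=270, draw]
    RT 180: heading 270 -> 90
    FD 17: (14,-20) -> (14,-3) [heading=90, draw]
  ]
  -- iteration 2/4 --
  FD 2: (14,-3) -> (14,-1) [heading=90, draw]
  LT 90: heading 90 -> 180
  FD 5: (14,-1) -> (9,-1) [heading=180, draw]
  REPEAT 2 [
    -- iteration 1/2 --
    FD 1: (9,-1) -> (8,-1) [heading=180, draw]
    RT 180: heading 180 -> 0
    FD 17: (8,-1) -> (25,-1) [heading=0, draw]
    -- iteration 2/2 --
    FD 1: (25,-1) -> (26,-1) [heading=0, draw]
    RT 180: heading 0 -> 180
    FD 17: (26,-1) -> (9,-1) [heading=180, draw]
  ]
  -- iteration 3/4 --
  FD 2: (9,-1) -> (7,-1) [heading=180, draw]
  LT 90: heading 180 -> 270
  FD 5: (7,-1) -> (7,-6) [heading=270, draw]
  REPEAT 2 [
    -- iteration 1/2 --
    FD 1: (7,-6) -> (7,-7) [heading=270, draw]
    RT 180: heading 270 -> 90
    FD 17: (7,-7) -> (7,10) [heading=90, draw]
    -- iteration 2/2 --
    FD 1: (7,10) -> (7,11) [heading=90, draw]
    RT 180: heading 90 -> 270
    FD 17: (7,11) -> (7,-6) [heading=270, draw]
  ]
  -- iteration 4/4 --
  FD 2: (7,-6) -> (7,-8) [heading=270, draw]
  LT 90: heading 270 -> 0
  FD 5: (7,-8) -> (12,-8) [heading=0, draw]
  REPEAT 2 [
    -- iteration 1/2 --
    FD 1: (12,-8) -> (13,-8) [heading=0, draw]
    RT 180: heading 0 -> 180
    FD 17: (13,-8) -> (-4,-8) [heading=180, draw]
    -- iteration 2/2 --
    FD 1: (-4,-8) -> (-5,-8) [heading=180, draw]
    RT 180: heading 180 -> 0
    FD 17: (-5,-8) -> (12,-8) [heading=0, draw]
  ]
]
BK 20: (12,-8) -> (-8,-8) [heading=0, draw]
FD 14: (-8,-8) -> (6,-8) [heading=0, draw]
Final: pos=(6,-8), heading=0, 27 segment(s) drawn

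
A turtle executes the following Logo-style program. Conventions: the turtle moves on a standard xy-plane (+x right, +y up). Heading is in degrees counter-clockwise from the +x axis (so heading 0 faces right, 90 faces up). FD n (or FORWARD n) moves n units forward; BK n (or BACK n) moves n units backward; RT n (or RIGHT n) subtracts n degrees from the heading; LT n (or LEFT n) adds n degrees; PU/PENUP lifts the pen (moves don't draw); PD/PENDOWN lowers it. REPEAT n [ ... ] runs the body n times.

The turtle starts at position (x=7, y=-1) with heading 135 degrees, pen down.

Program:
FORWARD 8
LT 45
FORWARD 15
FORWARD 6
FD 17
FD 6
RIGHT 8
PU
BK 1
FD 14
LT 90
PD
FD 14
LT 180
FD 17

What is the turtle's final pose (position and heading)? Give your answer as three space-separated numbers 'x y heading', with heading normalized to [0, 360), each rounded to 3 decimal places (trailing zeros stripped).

Executing turtle program step by step:
Start: pos=(7,-1), heading=135, pen down
FD 8: (7,-1) -> (1.343,4.657) [heading=135, draw]
LT 45: heading 135 -> 180
FD 15: (1.343,4.657) -> (-13.657,4.657) [heading=180, draw]
FD 6: (-13.657,4.657) -> (-19.657,4.657) [heading=180, draw]
FD 17: (-19.657,4.657) -> (-36.657,4.657) [heading=180, draw]
FD 6: (-36.657,4.657) -> (-42.657,4.657) [heading=180, draw]
RT 8: heading 180 -> 172
PU: pen up
BK 1: (-42.657,4.657) -> (-41.667,4.518) [heading=172, move]
FD 14: (-41.667,4.518) -> (-55.53,6.466) [heading=172, move]
LT 90: heading 172 -> 262
PD: pen down
FD 14: (-55.53,6.466) -> (-57.479,-7.398) [heading=262, draw]
LT 180: heading 262 -> 82
FD 17: (-57.479,-7.398) -> (-55.113,9.437) [heading=82, draw]
Final: pos=(-55.113,9.437), heading=82, 7 segment(s) drawn

Answer: -55.113 9.437 82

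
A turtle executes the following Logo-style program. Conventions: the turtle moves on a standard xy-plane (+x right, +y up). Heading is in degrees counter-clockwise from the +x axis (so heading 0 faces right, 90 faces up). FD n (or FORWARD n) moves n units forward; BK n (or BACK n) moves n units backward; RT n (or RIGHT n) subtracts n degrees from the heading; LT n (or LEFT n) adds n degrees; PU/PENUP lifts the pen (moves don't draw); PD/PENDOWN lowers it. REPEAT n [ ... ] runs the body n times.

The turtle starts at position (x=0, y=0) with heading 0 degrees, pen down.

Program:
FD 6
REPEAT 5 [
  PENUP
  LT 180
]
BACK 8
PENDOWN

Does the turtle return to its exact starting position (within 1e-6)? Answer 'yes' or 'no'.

Executing turtle program step by step:
Start: pos=(0,0), heading=0, pen down
FD 6: (0,0) -> (6,0) [heading=0, draw]
REPEAT 5 [
  -- iteration 1/5 --
  PU: pen up
  LT 180: heading 0 -> 180
  -- iteration 2/5 --
  PU: pen up
  LT 180: heading 180 -> 0
  -- iteration 3/5 --
  PU: pen up
  LT 180: heading 0 -> 180
  -- iteration 4/5 --
  PU: pen up
  LT 180: heading 180 -> 0
  -- iteration 5/5 --
  PU: pen up
  LT 180: heading 0 -> 180
]
BK 8: (6,0) -> (14,0) [heading=180, move]
PD: pen down
Final: pos=(14,0), heading=180, 1 segment(s) drawn

Start position: (0, 0)
Final position: (14, 0)
Distance = 14; >= 1e-6 -> NOT closed

Answer: no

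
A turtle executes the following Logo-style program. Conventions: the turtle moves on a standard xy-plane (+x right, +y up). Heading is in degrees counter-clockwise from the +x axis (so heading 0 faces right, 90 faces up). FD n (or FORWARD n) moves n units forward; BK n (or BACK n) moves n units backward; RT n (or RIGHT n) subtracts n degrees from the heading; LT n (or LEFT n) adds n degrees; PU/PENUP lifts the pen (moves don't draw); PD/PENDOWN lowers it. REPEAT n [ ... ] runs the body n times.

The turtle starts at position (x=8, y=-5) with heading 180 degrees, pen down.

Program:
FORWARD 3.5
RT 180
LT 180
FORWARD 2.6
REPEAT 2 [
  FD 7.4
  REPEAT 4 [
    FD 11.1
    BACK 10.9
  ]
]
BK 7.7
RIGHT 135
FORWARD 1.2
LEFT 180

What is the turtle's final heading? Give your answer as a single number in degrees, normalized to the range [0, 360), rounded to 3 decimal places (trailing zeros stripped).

Answer: 225

Derivation:
Executing turtle program step by step:
Start: pos=(8,-5), heading=180, pen down
FD 3.5: (8,-5) -> (4.5,-5) [heading=180, draw]
RT 180: heading 180 -> 0
LT 180: heading 0 -> 180
FD 2.6: (4.5,-5) -> (1.9,-5) [heading=180, draw]
REPEAT 2 [
  -- iteration 1/2 --
  FD 7.4: (1.9,-5) -> (-5.5,-5) [heading=180, draw]
  REPEAT 4 [
    -- iteration 1/4 --
    FD 11.1: (-5.5,-5) -> (-16.6,-5) [heading=180, draw]
    BK 10.9: (-16.6,-5) -> (-5.7,-5) [heading=180, draw]
    -- iteration 2/4 --
    FD 11.1: (-5.7,-5) -> (-16.8,-5) [heading=180, draw]
    BK 10.9: (-16.8,-5) -> (-5.9,-5) [heading=180, draw]
    -- iteration 3/4 --
    FD 11.1: (-5.9,-5) -> (-17,-5) [heading=180, draw]
    BK 10.9: (-17,-5) -> (-6.1,-5) [heading=180, draw]
    -- iteration 4/4 --
    FD 11.1: (-6.1,-5) -> (-17.2,-5) [heading=180, draw]
    BK 10.9: (-17.2,-5) -> (-6.3,-5) [heading=180, draw]
  ]
  -- iteration 2/2 --
  FD 7.4: (-6.3,-5) -> (-13.7,-5) [heading=180, draw]
  REPEAT 4 [
    -- iteration 1/4 --
    FD 11.1: (-13.7,-5) -> (-24.8,-5) [heading=180, draw]
    BK 10.9: (-24.8,-5) -> (-13.9,-5) [heading=180, draw]
    -- iteration 2/4 --
    FD 11.1: (-13.9,-5) -> (-25,-5) [heading=180, draw]
    BK 10.9: (-25,-5) -> (-14.1,-5) [heading=180, draw]
    -- iteration 3/4 --
    FD 11.1: (-14.1,-5) -> (-25.2,-5) [heading=180, draw]
    BK 10.9: (-25.2,-5) -> (-14.3,-5) [heading=180, draw]
    -- iteration 4/4 --
    FD 11.1: (-14.3,-5) -> (-25.4,-5) [heading=180, draw]
    BK 10.9: (-25.4,-5) -> (-14.5,-5) [heading=180, draw]
  ]
]
BK 7.7: (-14.5,-5) -> (-6.8,-5) [heading=180, draw]
RT 135: heading 180 -> 45
FD 1.2: (-6.8,-5) -> (-5.951,-4.151) [heading=45, draw]
LT 180: heading 45 -> 225
Final: pos=(-5.951,-4.151), heading=225, 22 segment(s) drawn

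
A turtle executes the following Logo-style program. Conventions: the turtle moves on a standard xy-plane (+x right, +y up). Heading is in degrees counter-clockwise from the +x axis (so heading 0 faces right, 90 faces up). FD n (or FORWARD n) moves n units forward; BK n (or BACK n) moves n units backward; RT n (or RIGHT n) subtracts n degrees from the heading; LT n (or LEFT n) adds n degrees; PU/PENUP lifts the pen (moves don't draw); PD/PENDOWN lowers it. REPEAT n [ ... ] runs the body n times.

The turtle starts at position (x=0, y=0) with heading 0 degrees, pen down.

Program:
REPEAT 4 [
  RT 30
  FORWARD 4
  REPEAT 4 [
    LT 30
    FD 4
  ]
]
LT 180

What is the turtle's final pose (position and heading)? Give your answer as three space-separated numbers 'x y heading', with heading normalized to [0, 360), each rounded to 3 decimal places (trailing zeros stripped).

Answer: 0 0 180

Derivation:
Executing turtle program step by step:
Start: pos=(0,0), heading=0, pen down
REPEAT 4 [
  -- iteration 1/4 --
  RT 30: heading 0 -> 330
  FD 4: (0,0) -> (3.464,-2) [heading=330, draw]
  REPEAT 4 [
    -- iteration 1/4 --
    LT 30: heading 330 -> 0
    FD 4: (3.464,-2) -> (7.464,-2) [heading=0, draw]
    -- iteration 2/4 --
    LT 30: heading 0 -> 30
    FD 4: (7.464,-2) -> (10.928,0) [heading=30, draw]
    -- iteration 3/4 --
    LT 30: heading 30 -> 60
    FD 4: (10.928,0) -> (12.928,3.464) [heading=60, draw]
    -- iteration 4/4 --
    LT 30: heading 60 -> 90
    FD 4: (12.928,3.464) -> (12.928,7.464) [heading=90, draw]
  ]
  -- iteration 2/4 --
  RT 30: heading 90 -> 60
  FD 4: (12.928,7.464) -> (14.928,10.928) [heading=60, draw]
  REPEAT 4 [
    -- iteration 1/4 --
    LT 30: heading 60 -> 90
    FD 4: (14.928,10.928) -> (14.928,14.928) [heading=90, draw]
    -- iteration 2/4 --
    LT 30: heading 90 -> 120
    FD 4: (14.928,14.928) -> (12.928,18.392) [heading=120, draw]
    -- iteration 3/4 --
    LT 30: heading 120 -> 150
    FD 4: (12.928,18.392) -> (9.464,20.392) [heading=150, draw]
    -- iteration 4/4 --
    LT 30: heading 150 -> 180
    FD 4: (9.464,20.392) -> (5.464,20.392) [heading=180, draw]
  ]
  -- iteration 3/4 --
  RT 30: heading 180 -> 150
  FD 4: (5.464,20.392) -> (2,22.392) [heading=150, draw]
  REPEAT 4 [
    -- iteration 1/4 --
    LT 30: heading 150 -> 180
    FD 4: (2,22.392) -> (-2,22.392) [heading=180, draw]
    -- iteration 2/4 --
    LT 30: heading 180 -> 210
    FD 4: (-2,22.392) -> (-5.464,20.392) [heading=210, draw]
    -- iteration 3/4 --
    LT 30: heading 210 -> 240
    FD 4: (-5.464,20.392) -> (-7.464,16.928) [heading=240, draw]
    -- iteration 4/4 --
    LT 30: heading 240 -> 270
    FD 4: (-7.464,16.928) -> (-7.464,12.928) [heading=270, draw]
  ]
  -- iteration 4/4 --
  RT 30: heading 270 -> 240
  FD 4: (-7.464,12.928) -> (-9.464,9.464) [heading=240, draw]
  REPEAT 4 [
    -- iteration 1/4 --
    LT 30: heading 240 -> 270
    FD 4: (-9.464,9.464) -> (-9.464,5.464) [heading=270, draw]
    -- iteration 2/4 --
    LT 30: heading 270 -> 300
    FD 4: (-9.464,5.464) -> (-7.464,2) [heading=300, draw]
    -- iteration 3/4 --
    LT 30: heading 300 -> 330
    FD 4: (-7.464,2) -> (-4,0) [heading=330, draw]
    -- iteration 4/4 --
    LT 30: heading 330 -> 0
    FD 4: (-4,0) -> (0,0) [heading=0, draw]
  ]
]
LT 180: heading 0 -> 180
Final: pos=(0,0), heading=180, 20 segment(s) drawn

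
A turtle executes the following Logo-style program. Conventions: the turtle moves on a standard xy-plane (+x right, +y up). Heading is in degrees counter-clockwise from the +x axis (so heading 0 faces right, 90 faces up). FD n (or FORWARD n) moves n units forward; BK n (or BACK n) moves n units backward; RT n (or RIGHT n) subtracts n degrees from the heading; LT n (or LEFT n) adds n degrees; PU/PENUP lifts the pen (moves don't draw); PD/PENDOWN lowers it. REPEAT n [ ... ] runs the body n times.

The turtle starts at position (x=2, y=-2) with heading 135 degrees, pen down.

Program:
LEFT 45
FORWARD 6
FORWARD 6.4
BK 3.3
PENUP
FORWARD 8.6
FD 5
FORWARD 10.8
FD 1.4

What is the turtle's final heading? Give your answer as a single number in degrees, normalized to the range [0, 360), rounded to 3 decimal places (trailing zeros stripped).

Answer: 180

Derivation:
Executing turtle program step by step:
Start: pos=(2,-2), heading=135, pen down
LT 45: heading 135 -> 180
FD 6: (2,-2) -> (-4,-2) [heading=180, draw]
FD 6.4: (-4,-2) -> (-10.4,-2) [heading=180, draw]
BK 3.3: (-10.4,-2) -> (-7.1,-2) [heading=180, draw]
PU: pen up
FD 8.6: (-7.1,-2) -> (-15.7,-2) [heading=180, move]
FD 5: (-15.7,-2) -> (-20.7,-2) [heading=180, move]
FD 10.8: (-20.7,-2) -> (-31.5,-2) [heading=180, move]
FD 1.4: (-31.5,-2) -> (-32.9,-2) [heading=180, move]
Final: pos=(-32.9,-2), heading=180, 3 segment(s) drawn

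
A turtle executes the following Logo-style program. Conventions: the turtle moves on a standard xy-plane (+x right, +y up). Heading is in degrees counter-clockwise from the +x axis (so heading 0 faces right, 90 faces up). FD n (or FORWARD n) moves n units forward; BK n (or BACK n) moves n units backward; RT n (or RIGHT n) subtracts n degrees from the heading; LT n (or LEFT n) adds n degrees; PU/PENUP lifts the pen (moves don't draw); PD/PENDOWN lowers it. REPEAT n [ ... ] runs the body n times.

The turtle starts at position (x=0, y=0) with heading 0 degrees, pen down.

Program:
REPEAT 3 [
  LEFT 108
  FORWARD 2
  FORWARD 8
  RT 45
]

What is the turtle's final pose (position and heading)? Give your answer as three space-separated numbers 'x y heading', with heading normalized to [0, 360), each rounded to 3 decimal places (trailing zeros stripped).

Executing turtle program step by step:
Start: pos=(0,0), heading=0, pen down
REPEAT 3 [
  -- iteration 1/3 --
  LT 108: heading 0 -> 108
  FD 2: (0,0) -> (-0.618,1.902) [heading=108, draw]
  FD 8: (-0.618,1.902) -> (-3.09,9.511) [heading=108, draw]
  RT 45: heading 108 -> 63
  -- iteration 2/3 --
  LT 108: heading 63 -> 171
  FD 2: (-3.09,9.511) -> (-5.066,9.823) [heading=171, draw]
  FD 8: (-5.066,9.823) -> (-12.967,11.075) [heading=171, draw]
  RT 45: heading 171 -> 126
  -- iteration 3/3 --
  LT 108: heading 126 -> 234
  FD 2: (-12.967,11.075) -> (-14.143,9.457) [heading=234, draw]
  FD 8: (-14.143,9.457) -> (-18.845,2.985) [heading=234, draw]
  RT 45: heading 234 -> 189
]
Final: pos=(-18.845,2.985), heading=189, 6 segment(s) drawn

Answer: -18.845 2.985 189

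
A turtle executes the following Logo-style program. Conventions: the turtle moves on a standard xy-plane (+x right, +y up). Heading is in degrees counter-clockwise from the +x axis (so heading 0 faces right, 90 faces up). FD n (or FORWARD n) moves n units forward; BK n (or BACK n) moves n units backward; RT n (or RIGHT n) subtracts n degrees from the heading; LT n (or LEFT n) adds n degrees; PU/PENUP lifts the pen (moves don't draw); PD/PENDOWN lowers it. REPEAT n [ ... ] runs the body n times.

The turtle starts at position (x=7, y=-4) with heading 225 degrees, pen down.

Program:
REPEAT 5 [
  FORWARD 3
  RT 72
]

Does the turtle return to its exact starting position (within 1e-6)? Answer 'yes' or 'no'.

Answer: yes

Derivation:
Executing turtle program step by step:
Start: pos=(7,-4), heading=225, pen down
REPEAT 5 [
  -- iteration 1/5 --
  FD 3: (7,-4) -> (4.879,-6.121) [heading=225, draw]
  RT 72: heading 225 -> 153
  -- iteration 2/5 --
  FD 3: (4.879,-6.121) -> (2.206,-4.759) [heading=153, draw]
  RT 72: heading 153 -> 81
  -- iteration 3/5 --
  FD 3: (2.206,-4.759) -> (2.675,-1.796) [heading=81, draw]
  RT 72: heading 81 -> 9
  -- iteration 4/5 --
  FD 3: (2.675,-1.796) -> (5.638,-1.327) [heading=9, draw]
  RT 72: heading 9 -> 297
  -- iteration 5/5 --
  FD 3: (5.638,-1.327) -> (7,-4) [heading=297, draw]
  RT 72: heading 297 -> 225
]
Final: pos=(7,-4), heading=225, 5 segment(s) drawn

Start position: (7, -4)
Final position: (7, -4)
Distance = 0; < 1e-6 -> CLOSED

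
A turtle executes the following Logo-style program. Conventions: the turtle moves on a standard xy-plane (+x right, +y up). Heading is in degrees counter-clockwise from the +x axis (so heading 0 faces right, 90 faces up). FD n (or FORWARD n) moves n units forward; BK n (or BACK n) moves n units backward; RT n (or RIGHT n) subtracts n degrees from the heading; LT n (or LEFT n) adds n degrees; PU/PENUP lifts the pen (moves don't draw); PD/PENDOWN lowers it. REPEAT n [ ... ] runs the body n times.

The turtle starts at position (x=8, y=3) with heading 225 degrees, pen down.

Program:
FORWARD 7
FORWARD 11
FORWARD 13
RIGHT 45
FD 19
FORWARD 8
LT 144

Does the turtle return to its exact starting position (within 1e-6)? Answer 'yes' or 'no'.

Executing turtle program step by step:
Start: pos=(8,3), heading=225, pen down
FD 7: (8,3) -> (3.05,-1.95) [heading=225, draw]
FD 11: (3.05,-1.95) -> (-4.728,-9.728) [heading=225, draw]
FD 13: (-4.728,-9.728) -> (-13.92,-18.92) [heading=225, draw]
RT 45: heading 225 -> 180
FD 19: (-13.92,-18.92) -> (-32.92,-18.92) [heading=180, draw]
FD 8: (-32.92,-18.92) -> (-40.92,-18.92) [heading=180, draw]
LT 144: heading 180 -> 324
Final: pos=(-40.92,-18.92), heading=324, 5 segment(s) drawn

Start position: (8, 3)
Final position: (-40.92, -18.92)
Distance = 53.607; >= 1e-6 -> NOT closed

Answer: no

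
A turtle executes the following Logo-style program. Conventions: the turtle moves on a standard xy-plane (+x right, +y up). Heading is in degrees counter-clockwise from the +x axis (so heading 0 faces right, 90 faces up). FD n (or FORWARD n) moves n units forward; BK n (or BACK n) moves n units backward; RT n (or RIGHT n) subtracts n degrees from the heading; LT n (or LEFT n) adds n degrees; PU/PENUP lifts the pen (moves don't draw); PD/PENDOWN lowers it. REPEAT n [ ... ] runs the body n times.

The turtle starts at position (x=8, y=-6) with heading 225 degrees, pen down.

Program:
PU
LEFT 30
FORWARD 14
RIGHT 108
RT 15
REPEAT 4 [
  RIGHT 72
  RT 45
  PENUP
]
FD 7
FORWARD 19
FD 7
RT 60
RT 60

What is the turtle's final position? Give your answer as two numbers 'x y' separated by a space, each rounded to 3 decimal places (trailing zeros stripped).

Answer: 34.524 -6.101

Derivation:
Executing turtle program step by step:
Start: pos=(8,-6), heading=225, pen down
PU: pen up
LT 30: heading 225 -> 255
FD 14: (8,-6) -> (4.377,-19.523) [heading=255, move]
RT 108: heading 255 -> 147
RT 15: heading 147 -> 132
REPEAT 4 [
  -- iteration 1/4 --
  RT 72: heading 132 -> 60
  RT 45: heading 60 -> 15
  PU: pen up
  -- iteration 2/4 --
  RT 72: heading 15 -> 303
  RT 45: heading 303 -> 258
  PU: pen up
  -- iteration 3/4 --
  RT 72: heading 258 -> 186
  RT 45: heading 186 -> 141
  PU: pen up
  -- iteration 4/4 --
  RT 72: heading 141 -> 69
  RT 45: heading 69 -> 24
  PU: pen up
]
FD 7: (4.377,-19.523) -> (10.771,-16.676) [heading=24, move]
FD 19: (10.771,-16.676) -> (28.129,-8.948) [heading=24, move]
FD 7: (28.129,-8.948) -> (34.524,-6.101) [heading=24, move]
RT 60: heading 24 -> 324
RT 60: heading 324 -> 264
Final: pos=(34.524,-6.101), heading=264, 0 segment(s) drawn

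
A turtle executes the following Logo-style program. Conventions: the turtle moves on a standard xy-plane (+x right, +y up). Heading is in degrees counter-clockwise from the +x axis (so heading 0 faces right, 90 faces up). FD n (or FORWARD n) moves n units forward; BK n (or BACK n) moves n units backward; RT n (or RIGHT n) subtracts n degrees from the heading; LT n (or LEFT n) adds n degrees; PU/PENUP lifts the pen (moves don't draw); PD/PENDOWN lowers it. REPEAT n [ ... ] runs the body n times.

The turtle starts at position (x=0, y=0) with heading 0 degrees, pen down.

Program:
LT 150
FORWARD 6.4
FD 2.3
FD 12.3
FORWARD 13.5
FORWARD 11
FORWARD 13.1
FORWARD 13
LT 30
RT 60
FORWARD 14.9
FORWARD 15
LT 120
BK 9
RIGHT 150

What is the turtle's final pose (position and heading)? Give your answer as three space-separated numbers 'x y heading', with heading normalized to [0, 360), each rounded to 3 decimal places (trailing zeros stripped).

Answer: -72.457 69.488 90

Derivation:
Executing turtle program step by step:
Start: pos=(0,0), heading=0, pen down
LT 150: heading 0 -> 150
FD 6.4: (0,0) -> (-5.543,3.2) [heading=150, draw]
FD 2.3: (-5.543,3.2) -> (-7.534,4.35) [heading=150, draw]
FD 12.3: (-7.534,4.35) -> (-18.187,10.5) [heading=150, draw]
FD 13.5: (-18.187,10.5) -> (-29.878,17.25) [heading=150, draw]
FD 11: (-29.878,17.25) -> (-39.404,22.75) [heading=150, draw]
FD 13.1: (-39.404,22.75) -> (-50.749,29.3) [heading=150, draw]
FD 13: (-50.749,29.3) -> (-62.007,35.8) [heading=150, draw]
LT 30: heading 150 -> 180
RT 60: heading 180 -> 120
FD 14.9: (-62.007,35.8) -> (-69.457,48.704) [heading=120, draw]
FD 15: (-69.457,48.704) -> (-76.957,61.694) [heading=120, draw]
LT 120: heading 120 -> 240
BK 9: (-76.957,61.694) -> (-72.457,69.488) [heading=240, draw]
RT 150: heading 240 -> 90
Final: pos=(-72.457,69.488), heading=90, 10 segment(s) drawn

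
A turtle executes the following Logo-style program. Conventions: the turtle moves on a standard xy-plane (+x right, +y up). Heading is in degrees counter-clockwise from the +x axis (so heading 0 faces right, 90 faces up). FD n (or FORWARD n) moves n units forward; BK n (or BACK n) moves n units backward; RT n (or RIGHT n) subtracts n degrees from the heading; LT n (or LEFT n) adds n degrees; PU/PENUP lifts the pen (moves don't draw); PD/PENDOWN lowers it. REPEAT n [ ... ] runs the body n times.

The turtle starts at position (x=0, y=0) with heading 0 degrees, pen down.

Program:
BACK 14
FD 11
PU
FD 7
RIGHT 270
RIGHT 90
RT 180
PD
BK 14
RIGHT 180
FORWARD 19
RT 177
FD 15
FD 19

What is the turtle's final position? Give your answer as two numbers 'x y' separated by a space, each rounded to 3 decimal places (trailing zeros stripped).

Answer: 3.047 -1.779

Derivation:
Executing turtle program step by step:
Start: pos=(0,0), heading=0, pen down
BK 14: (0,0) -> (-14,0) [heading=0, draw]
FD 11: (-14,0) -> (-3,0) [heading=0, draw]
PU: pen up
FD 7: (-3,0) -> (4,0) [heading=0, move]
RT 270: heading 0 -> 90
RT 90: heading 90 -> 0
RT 180: heading 0 -> 180
PD: pen down
BK 14: (4,0) -> (18,0) [heading=180, draw]
RT 180: heading 180 -> 0
FD 19: (18,0) -> (37,0) [heading=0, draw]
RT 177: heading 0 -> 183
FD 15: (37,0) -> (22.021,-0.785) [heading=183, draw]
FD 19: (22.021,-0.785) -> (3.047,-1.779) [heading=183, draw]
Final: pos=(3.047,-1.779), heading=183, 6 segment(s) drawn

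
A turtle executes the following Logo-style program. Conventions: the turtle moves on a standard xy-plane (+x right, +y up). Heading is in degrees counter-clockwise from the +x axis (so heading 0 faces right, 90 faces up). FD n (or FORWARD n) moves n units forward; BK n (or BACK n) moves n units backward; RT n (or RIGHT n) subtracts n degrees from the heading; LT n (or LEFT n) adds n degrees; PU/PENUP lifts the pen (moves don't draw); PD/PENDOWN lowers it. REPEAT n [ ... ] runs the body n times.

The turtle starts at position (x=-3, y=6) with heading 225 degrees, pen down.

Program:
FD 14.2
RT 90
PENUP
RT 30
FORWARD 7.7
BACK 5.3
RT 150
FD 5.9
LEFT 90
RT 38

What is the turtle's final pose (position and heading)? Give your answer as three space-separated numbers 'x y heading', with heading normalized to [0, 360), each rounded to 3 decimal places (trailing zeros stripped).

Answer: -9.49 -5.895 7

Derivation:
Executing turtle program step by step:
Start: pos=(-3,6), heading=225, pen down
FD 14.2: (-3,6) -> (-13.041,-4.041) [heading=225, draw]
RT 90: heading 225 -> 135
PU: pen up
RT 30: heading 135 -> 105
FD 7.7: (-13.041,-4.041) -> (-15.034,3.397) [heading=105, move]
BK 5.3: (-15.034,3.397) -> (-13.662,-1.723) [heading=105, move]
RT 150: heading 105 -> 315
FD 5.9: (-13.662,-1.723) -> (-9.49,-5.895) [heading=315, move]
LT 90: heading 315 -> 45
RT 38: heading 45 -> 7
Final: pos=(-9.49,-5.895), heading=7, 1 segment(s) drawn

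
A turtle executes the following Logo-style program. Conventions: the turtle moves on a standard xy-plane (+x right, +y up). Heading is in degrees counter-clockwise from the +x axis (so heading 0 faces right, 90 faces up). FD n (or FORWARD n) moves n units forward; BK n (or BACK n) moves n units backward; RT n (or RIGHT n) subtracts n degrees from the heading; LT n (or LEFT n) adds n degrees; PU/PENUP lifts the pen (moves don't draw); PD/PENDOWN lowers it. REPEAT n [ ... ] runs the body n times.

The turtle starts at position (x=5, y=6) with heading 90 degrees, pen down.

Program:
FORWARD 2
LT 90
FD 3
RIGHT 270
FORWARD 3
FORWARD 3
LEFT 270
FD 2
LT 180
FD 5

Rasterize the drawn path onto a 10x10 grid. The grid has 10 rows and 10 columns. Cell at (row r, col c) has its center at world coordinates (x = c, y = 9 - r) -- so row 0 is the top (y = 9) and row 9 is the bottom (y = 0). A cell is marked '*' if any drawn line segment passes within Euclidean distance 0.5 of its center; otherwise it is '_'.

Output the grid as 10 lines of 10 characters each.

Answer: __________
__****____
__*__*____
__*__*____
__*_______
__*_______
__*_______
******____
__________
__________

Derivation:
Segment 0: (5,6) -> (5,8)
Segment 1: (5,8) -> (2,8)
Segment 2: (2,8) -> (2,5)
Segment 3: (2,5) -> (2,2)
Segment 4: (2,2) -> (0,2)
Segment 5: (0,2) -> (5,2)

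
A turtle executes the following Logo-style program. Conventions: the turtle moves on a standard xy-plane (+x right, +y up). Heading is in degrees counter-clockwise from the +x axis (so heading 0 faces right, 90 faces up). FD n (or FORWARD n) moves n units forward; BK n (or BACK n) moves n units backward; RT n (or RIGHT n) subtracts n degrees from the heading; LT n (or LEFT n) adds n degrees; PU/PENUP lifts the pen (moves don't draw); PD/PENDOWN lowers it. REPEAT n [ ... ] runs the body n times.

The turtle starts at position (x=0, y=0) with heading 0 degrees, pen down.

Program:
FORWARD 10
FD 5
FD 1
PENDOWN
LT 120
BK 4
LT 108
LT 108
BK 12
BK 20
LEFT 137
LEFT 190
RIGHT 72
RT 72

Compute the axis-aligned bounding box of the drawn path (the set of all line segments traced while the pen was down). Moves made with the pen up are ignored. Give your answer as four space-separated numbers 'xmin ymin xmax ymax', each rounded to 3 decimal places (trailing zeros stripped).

Executing turtle program step by step:
Start: pos=(0,0), heading=0, pen down
FD 10: (0,0) -> (10,0) [heading=0, draw]
FD 5: (10,0) -> (15,0) [heading=0, draw]
FD 1: (15,0) -> (16,0) [heading=0, draw]
PD: pen down
LT 120: heading 0 -> 120
BK 4: (16,0) -> (18,-3.464) [heading=120, draw]
LT 108: heading 120 -> 228
LT 108: heading 228 -> 336
BK 12: (18,-3.464) -> (7.037,1.417) [heading=336, draw]
BK 20: (7.037,1.417) -> (-11.233,9.551) [heading=336, draw]
LT 137: heading 336 -> 113
LT 190: heading 113 -> 303
RT 72: heading 303 -> 231
RT 72: heading 231 -> 159
Final: pos=(-11.233,9.551), heading=159, 6 segment(s) drawn

Segment endpoints: x in {-11.233, 0, 7.037, 10, 15, 16, 18}, y in {-3.464, 0, 1.417, 9.551}
xmin=-11.233, ymin=-3.464, xmax=18, ymax=9.551

Answer: -11.233 -3.464 18 9.551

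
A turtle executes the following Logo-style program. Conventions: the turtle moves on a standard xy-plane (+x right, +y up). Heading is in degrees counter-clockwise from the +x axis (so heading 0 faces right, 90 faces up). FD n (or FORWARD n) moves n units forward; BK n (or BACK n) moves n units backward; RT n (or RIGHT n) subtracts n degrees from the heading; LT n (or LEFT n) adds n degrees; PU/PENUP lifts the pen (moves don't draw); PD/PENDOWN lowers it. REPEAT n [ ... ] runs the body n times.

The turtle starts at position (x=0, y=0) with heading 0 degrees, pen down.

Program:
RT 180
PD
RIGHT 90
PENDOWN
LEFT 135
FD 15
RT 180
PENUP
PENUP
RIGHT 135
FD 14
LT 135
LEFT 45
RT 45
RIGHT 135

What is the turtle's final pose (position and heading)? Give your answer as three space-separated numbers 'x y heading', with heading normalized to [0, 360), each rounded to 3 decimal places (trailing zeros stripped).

Answer: -10.607 -24.607 270

Derivation:
Executing turtle program step by step:
Start: pos=(0,0), heading=0, pen down
RT 180: heading 0 -> 180
PD: pen down
RT 90: heading 180 -> 90
PD: pen down
LT 135: heading 90 -> 225
FD 15: (0,0) -> (-10.607,-10.607) [heading=225, draw]
RT 180: heading 225 -> 45
PU: pen up
PU: pen up
RT 135: heading 45 -> 270
FD 14: (-10.607,-10.607) -> (-10.607,-24.607) [heading=270, move]
LT 135: heading 270 -> 45
LT 45: heading 45 -> 90
RT 45: heading 90 -> 45
RT 135: heading 45 -> 270
Final: pos=(-10.607,-24.607), heading=270, 1 segment(s) drawn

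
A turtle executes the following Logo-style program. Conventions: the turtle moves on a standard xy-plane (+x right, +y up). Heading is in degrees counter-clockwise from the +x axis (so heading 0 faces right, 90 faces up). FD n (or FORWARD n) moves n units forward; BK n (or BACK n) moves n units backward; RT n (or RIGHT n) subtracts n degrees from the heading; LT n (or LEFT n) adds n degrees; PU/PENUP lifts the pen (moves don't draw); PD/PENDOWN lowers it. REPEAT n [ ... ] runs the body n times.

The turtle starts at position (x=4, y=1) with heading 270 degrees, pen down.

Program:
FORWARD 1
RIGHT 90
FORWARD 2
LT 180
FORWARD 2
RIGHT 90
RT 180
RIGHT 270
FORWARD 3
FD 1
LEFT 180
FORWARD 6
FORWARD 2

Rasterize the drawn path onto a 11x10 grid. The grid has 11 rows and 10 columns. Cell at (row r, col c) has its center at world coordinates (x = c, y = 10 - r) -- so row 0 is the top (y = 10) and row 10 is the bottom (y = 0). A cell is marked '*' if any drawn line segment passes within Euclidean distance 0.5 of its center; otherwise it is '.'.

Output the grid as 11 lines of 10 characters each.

Segment 0: (4,1) -> (4,0)
Segment 1: (4,0) -> (2,0)
Segment 2: (2,0) -> (4,-0)
Segment 3: (4,-0) -> (1,-0)
Segment 4: (1,-0) -> (0,-0)
Segment 5: (0,-0) -> (6,-0)
Segment 6: (6,-0) -> (8,-0)

Answer: ..........
..........
..........
..........
..........
..........
..........
..........
..........
....*.....
*********.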